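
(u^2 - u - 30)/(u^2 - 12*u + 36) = (u + 5)/(u - 6)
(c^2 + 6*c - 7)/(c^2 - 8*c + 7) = (c + 7)/(c - 7)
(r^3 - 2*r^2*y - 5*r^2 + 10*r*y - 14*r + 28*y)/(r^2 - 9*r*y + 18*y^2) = (r^3 - 2*r^2*y - 5*r^2 + 10*r*y - 14*r + 28*y)/(r^2 - 9*r*y + 18*y^2)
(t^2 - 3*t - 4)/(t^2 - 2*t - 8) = (t + 1)/(t + 2)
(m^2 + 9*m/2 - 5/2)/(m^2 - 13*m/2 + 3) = (m + 5)/(m - 6)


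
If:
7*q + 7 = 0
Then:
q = -1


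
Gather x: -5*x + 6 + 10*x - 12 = 5*x - 6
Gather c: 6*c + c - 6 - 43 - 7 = 7*c - 56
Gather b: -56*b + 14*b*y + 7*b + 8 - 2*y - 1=b*(14*y - 49) - 2*y + 7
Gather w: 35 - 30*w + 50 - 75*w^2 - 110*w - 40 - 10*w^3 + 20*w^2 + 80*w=-10*w^3 - 55*w^2 - 60*w + 45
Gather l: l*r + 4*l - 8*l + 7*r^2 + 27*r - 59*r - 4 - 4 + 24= l*(r - 4) + 7*r^2 - 32*r + 16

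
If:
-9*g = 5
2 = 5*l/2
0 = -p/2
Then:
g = -5/9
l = 4/5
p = 0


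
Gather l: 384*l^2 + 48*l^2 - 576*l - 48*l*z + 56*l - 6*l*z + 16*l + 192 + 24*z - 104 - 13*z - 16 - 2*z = 432*l^2 + l*(-54*z - 504) + 9*z + 72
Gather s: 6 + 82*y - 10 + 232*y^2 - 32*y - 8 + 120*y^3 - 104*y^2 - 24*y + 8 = 120*y^3 + 128*y^2 + 26*y - 4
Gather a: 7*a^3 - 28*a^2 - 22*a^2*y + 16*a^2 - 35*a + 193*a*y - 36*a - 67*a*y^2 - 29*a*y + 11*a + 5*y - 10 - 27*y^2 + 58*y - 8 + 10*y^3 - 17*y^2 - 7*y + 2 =7*a^3 + a^2*(-22*y - 12) + a*(-67*y^2 + 164*y - 60) + 10*y^3 - 44*y^2 + 56*y - 16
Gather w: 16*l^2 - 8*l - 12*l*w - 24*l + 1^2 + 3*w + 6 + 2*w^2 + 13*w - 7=16*l^2 - 32*l + 2*w^2 + w*(16 - 12*l)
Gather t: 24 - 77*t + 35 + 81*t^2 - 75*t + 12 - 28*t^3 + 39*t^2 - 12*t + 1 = -28*t^3 + 120*t^2 - 164*t + 72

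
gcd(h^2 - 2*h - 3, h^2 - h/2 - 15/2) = h - 3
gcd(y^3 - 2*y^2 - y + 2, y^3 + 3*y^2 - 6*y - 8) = y^2 - y - 2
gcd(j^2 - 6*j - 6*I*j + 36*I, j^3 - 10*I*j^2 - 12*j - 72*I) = j - 6*I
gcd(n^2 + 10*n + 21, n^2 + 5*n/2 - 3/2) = n + 3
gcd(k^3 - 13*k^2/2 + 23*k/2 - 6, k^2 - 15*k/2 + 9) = k - 3/2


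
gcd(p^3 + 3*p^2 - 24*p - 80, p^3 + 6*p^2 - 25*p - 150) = p - 5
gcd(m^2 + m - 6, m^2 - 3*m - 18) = m + 3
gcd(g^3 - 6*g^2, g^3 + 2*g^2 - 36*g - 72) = g - 6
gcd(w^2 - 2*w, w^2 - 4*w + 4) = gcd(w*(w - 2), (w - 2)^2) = w - 2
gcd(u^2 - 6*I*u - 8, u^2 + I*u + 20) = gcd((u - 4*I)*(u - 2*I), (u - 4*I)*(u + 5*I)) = u - 4*I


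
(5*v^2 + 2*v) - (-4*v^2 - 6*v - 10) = 9*v^2 + 8*v + 10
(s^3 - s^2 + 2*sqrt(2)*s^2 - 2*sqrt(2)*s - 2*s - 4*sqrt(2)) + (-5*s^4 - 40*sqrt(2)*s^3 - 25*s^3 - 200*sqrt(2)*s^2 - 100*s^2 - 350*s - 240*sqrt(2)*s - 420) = -5*s^4 - 40*sqrt(2)*s^3 - 24*s^3 - 198*sqrt(2)*s^2 - 101*s^2 - 352*s - 242*sqrt(2)*s - 420 - 4*sqrt(2)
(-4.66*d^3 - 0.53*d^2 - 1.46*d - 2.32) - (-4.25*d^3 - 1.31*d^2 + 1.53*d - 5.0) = -0.41*d^3 + 0.78*d^2 - 2.99*d + 2.68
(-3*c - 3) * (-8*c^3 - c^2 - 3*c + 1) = 24*c^4 + 27*c^3 + 12*c^2 + 6*c - 3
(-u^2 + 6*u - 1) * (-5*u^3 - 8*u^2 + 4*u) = 5*u^5 - 22*u^4 - 47*u^3 + 32*u^2 - 4*u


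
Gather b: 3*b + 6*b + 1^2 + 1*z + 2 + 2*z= 9*b + 3*z + 3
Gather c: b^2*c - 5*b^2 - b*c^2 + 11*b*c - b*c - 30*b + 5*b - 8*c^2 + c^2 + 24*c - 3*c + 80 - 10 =-5*b^2 - 25*b + c^2*(-b - 7) + c*(b^2 + 10*b + 21) + 70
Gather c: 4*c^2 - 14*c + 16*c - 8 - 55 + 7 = 4*c^2 + 2*c - 56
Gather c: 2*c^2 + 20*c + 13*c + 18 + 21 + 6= 2*c^2 + 33*c + 45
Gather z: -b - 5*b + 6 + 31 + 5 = 42 - 6*b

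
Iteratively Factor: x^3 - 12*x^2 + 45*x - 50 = (x - 2)*(x^2 - 10*x + 25) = (x - 5)*(x - 2)*(x - 5)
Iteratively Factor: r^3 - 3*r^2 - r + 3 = (r - 3)*(r^2 - 1) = (r - 3)*(r + 1)*(r - 1)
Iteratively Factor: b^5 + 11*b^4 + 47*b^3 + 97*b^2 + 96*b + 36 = (b + 2)*(b^4 + 9*b^3 + 29*b^2 + 39*b + 18) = (b + 2)*(b + 3)*(b^3 + 6*b^2 + 11*b + 6) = (b + 2)^2*(b + 3)*(b^2 + 4*b + 3) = (b + 2)^2*(b + 3)^2*(b + 1)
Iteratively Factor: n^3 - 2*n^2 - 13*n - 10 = (n - 5)*(n^2 + 3*n + 2) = (n - 5)*(n + 2)*(n + 1)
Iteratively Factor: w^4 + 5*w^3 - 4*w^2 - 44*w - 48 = (w + 4)*(w^3 + w^2 - 8*w - 12) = (w - 3)*(w + 4)*(w^2 + 4*w + 4) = (w - 3)*(w + 2)*(w + 4)*(w + 2)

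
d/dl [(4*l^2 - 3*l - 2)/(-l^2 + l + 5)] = (l^2 + 36*l - 13)/(l^4 - 2*l^3 - 9*l^2 + 10*l + 25)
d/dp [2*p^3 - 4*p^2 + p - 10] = 6*p^2 - 8*p + 1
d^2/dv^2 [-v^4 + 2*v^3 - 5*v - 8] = 12*v*(1 - v)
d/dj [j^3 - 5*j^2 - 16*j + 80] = 3*j^2 - 10*j - 16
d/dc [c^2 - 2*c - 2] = 2*c - 2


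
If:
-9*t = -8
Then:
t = 8/9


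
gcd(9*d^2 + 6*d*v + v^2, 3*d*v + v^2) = 3*d + v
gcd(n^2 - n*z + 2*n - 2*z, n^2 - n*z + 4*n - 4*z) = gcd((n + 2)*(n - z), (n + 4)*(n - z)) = -n + z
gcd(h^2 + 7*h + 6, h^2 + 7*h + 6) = h^2 + 7*h + 6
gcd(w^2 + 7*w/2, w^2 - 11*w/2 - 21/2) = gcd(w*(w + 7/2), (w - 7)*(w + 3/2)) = 1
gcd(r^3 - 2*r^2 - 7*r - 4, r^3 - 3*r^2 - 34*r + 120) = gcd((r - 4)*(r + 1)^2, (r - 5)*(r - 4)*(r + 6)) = r - 4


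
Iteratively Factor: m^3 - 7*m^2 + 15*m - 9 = (m - 3)*(m^2 - 4*m + 3) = (m - 3)*(m - 1)*(m - 3)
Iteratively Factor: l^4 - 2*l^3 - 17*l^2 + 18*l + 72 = (l - 4)*(l^3 + 2*l^2 - 9*l - 18) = (l - 4)*(l - 3)*(l^2 + 5*l + 6) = (l - 4)*(l - 3)*(l + 3)*(l + 2)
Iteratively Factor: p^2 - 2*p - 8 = (p + 2)*(p - 4)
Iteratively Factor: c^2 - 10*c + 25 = (c - 5)*(c - 5)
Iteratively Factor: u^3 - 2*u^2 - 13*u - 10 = (u + 1)*(u^2 - 3*u - 10) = (u - 5)*(u + 1)*(u + 2)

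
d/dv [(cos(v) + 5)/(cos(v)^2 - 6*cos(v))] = (sin(v) - 30*sin(v)/cos(v)^2 + 10*tan(v))/(cos(v) - 6)^2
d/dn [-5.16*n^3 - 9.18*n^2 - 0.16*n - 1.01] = -15.48*n^2 - 18.36*n - 0.16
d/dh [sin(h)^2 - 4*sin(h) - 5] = 2*(sin(h) - 2)*cos(h)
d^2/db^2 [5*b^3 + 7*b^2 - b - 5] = 30*b + 14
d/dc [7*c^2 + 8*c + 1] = 14*c + 8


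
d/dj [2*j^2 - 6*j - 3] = 4*j - 6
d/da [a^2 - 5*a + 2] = 2*a - 5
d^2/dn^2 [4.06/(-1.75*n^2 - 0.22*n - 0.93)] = (24.8675*n^2 + 3.1262*n - 4.06*(3.5*n + 0.22)*(7.0*n + 0.44) + 13.2153)/(1.75*n^2 + 0.22*n + 0.93)^3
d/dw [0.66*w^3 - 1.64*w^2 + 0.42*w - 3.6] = 1.98*w^2 - 3.28*w + 0.42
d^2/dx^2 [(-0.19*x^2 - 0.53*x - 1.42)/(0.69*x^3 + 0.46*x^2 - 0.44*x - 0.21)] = (-0.180918*x^6 - 1.513998*x^5 - 9.46818*x^4 - 8.219786*x^3 - 0.247847999999999*x^2 + 0.182712*x - 0.742982)/(0.328509*x^9 + 0.657018*x^8 - 0.19044*x^7 - 1.040543*x^6 - 0.278484*x^5 + 0.516396*x^4 + 0.261127*x^3 - 0.06111*x^2 - 0.058212*x - 0.009261)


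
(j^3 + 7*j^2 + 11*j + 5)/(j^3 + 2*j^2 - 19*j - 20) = (j + 1)/(j - 4)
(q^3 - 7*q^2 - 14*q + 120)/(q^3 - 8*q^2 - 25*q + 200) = (q^2 - 2*q - 24)/(q^2 - 3*q - 40)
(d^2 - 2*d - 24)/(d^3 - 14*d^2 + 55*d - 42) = (d + 4)/(d^2 - 8*d + 7)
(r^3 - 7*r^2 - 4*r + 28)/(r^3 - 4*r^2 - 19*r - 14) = (r - 2)/(r + 1)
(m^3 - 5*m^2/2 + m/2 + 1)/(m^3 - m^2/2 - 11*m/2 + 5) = (2*m + 1)/(2*m + 5)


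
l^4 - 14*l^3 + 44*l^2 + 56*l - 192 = (l - 8)*(l - 6)*(l - 2)*(l + 2)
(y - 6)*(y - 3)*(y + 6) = y^3 - 3*y^2 - 36*y + 108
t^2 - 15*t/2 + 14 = (t - 4)*(t - 7/2)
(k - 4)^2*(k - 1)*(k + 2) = k^4 - 7*k^3 + 6*k^2 + 32*k - 32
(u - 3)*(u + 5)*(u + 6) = u^3 + 8*u^2 - 3*u - 90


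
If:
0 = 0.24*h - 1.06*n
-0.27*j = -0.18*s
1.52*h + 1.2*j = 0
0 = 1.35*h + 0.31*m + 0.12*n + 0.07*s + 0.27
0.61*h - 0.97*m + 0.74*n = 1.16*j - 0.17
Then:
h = -0.17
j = 0.21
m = -0.21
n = -0.04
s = 0.31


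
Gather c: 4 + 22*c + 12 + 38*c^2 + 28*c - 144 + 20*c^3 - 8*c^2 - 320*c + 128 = 20*c^3 + 30*c^2 - 270*c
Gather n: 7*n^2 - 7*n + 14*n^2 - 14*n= 21*n^2 - 21*n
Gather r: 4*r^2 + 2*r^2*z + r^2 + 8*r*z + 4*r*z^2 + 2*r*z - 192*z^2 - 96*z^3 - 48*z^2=r^2*(2*z + 5) + r*(4*z^2 + 10*z) - 96*z^3 - 240*z^2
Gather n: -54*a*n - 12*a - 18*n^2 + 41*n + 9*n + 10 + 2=-12*a - 18*n^2 + n*(50 - 54*a) + 12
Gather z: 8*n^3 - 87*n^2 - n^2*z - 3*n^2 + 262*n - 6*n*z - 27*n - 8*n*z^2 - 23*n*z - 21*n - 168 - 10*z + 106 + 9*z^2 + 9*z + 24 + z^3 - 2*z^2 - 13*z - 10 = 8*n^3 - 90*n^2 + 214*n + z^3 + z^2*(7 - 8*n) + z*(-n^2 - 29*n - 14) - 48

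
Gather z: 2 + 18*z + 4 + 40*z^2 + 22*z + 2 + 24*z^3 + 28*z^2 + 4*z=24*z^3 + 68*z^2 + 44*z + 8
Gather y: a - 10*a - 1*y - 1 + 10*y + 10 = -9*a + 9*y + 9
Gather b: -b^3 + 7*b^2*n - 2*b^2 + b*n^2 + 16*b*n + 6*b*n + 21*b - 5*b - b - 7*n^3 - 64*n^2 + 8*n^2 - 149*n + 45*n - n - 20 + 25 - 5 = -b^3 + b^2*(7*n - 2) + b*(n^2 + 22*n + 15) - 7*n^3 - 56*n^2 - 105*n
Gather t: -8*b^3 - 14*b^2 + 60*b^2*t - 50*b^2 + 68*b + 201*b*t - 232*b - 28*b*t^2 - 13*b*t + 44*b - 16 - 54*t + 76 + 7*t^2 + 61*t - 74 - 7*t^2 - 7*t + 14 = -8*b^3 - 64*b^2 - 28*b*t^2 - 120*b + t*(60*b^2 + 188*b)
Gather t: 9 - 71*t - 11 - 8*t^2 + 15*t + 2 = -8*t^2 - 56*t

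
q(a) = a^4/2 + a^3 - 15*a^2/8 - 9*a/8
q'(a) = 2*a^3 + 3*a^2 - 15*a/4 - 9/8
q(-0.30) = 0.15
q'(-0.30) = 0.22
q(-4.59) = 90.89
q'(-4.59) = -114.11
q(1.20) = -1.29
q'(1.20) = 2.15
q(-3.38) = 9.03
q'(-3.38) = -31.41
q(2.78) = 33.73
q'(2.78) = 54.61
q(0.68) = -1.21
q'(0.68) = -1.66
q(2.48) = 19.84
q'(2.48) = 38.53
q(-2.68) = -3.91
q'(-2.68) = -8.03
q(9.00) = 3847.50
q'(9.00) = 1666.12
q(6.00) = 789.75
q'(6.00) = 516.38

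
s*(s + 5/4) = s^2 + 5*s/4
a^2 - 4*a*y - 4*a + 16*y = (a - 4)*(a - 4*y)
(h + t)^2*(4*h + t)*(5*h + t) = 20*h^4 + 49*h^3*t + 39*h^2*t^2 + 11*h*t^3 + t^4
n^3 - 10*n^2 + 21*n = n*(n - 7)*(n - 3)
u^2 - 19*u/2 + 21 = (u - 6)*(u - 7/2)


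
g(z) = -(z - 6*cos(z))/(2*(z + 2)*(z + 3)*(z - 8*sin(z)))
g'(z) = -(6*sin(z) + 1)/(2*(z + 2)*(z + 3)*(z - 8*sin(z))) - (z - 6*cos(z))*(8*cos(z) - 1)/(2*(z + 2)*(z + 3)*(z - 8*sin(z))^2) + (z - 6*cos(z))/(2*(z + 2)*(z + 3)^2*(z - 8*sin(z))) + (z - 6*cos(z))/(2*(z + 2)^2*(z + 3)*(z - 8*sin(z)))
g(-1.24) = 0.19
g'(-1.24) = -0.03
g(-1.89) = 0.01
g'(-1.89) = 3.32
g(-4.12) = -0.02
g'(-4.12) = 0.09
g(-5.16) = -0.05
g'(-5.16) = 0.01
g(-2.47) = 1.78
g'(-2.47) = -6.92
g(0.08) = -0.82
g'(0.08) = 11.14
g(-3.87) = 0.02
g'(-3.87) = 0.22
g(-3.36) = 0.50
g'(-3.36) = 3.09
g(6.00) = 0.00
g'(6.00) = 0.00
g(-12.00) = -0.00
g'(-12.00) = 0.00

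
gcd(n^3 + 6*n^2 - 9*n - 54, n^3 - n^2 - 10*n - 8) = 1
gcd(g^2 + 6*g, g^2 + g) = g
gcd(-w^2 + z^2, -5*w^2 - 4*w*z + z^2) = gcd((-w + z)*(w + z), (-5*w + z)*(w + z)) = w + z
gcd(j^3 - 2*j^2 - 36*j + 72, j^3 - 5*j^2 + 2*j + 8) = j - 2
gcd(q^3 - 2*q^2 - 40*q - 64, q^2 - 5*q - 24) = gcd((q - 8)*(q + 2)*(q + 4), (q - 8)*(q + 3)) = q - 8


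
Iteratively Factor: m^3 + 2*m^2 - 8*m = (m)*(m^2 + 2*m - 8) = m*(m + 4)*(m - 2)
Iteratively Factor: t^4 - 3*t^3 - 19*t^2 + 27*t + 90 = (t + 2)*(t^3 - 5*t^2 - 9*t + 45) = (t + 2)*(t + 3)*(t^2 - 8*t + 15) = (t - 3)*(t + 2)*(t + 3)*(t - 5)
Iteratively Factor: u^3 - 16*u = (u)*(u^2 - 16) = u*(u - 4)*(u + 4)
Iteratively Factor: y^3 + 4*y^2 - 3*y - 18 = (y + 3)*(y^2 + y - 6) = (y - 2)*(y + 3)*(y + 3)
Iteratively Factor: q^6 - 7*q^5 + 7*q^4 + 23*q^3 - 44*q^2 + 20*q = (q + 2)*(q^5 - 9*q^4 + 25*q^3 - 27*q^2 + 10*q) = (q - 2)*(q + 2)*(q^4 - 7*q^3 + 11*q^2 - 5*q) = (q - 2)*(q - 1)*(q + 2)*(q^3 - 6*q^2 + 5*q) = q*(q - 2)*(q - 1)*(q + 2)*(q^2 - 6*q + 5) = q*(q - 2)*(q - 1)^2*(q + 2)*(q - 5)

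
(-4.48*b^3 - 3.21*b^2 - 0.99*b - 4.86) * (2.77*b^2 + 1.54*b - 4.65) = -12.4096*b^5 - 15.7909*b^4 + 13.1463*b^3 - 0.0602999999999998*b^2 - 2.8809*b + 22.599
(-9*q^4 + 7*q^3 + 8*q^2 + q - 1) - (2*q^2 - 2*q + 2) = -9*q^4 + 7*q^3 + 6*q^2 + 3*q - 3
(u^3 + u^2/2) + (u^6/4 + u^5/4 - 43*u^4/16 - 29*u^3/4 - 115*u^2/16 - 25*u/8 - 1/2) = u^6/4 + u^5/4 - 43*u^4/16 - 25*u^3/4 - 107*u^2/16 - 25*u/8 - 1/2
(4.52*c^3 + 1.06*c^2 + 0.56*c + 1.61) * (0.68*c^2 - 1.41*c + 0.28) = 3.0736*c^5 - 5.6524*c^4 + 0.1518*c^3 + 0.602*c^2 - 2.1133*c + 0.4508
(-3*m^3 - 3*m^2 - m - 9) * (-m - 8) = 3*m^4 + 27*m^3 + 25*m^2 + 17*m + 72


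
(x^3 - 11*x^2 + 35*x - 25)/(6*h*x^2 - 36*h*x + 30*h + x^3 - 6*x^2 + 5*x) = (x - 5)/(6*h + x)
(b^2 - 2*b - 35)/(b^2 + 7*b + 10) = (b - 7)/(b + 2)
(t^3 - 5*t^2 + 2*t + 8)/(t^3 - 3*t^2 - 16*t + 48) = (t^2 - t - 2)/(t^2 + t - 12)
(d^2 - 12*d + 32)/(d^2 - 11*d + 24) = (d - 4)/(d - 3)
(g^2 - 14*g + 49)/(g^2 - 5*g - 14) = (g - 7)/(g + 2)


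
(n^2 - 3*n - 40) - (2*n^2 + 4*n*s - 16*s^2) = -n^2 - 4*n*s - 3*n + 16*s^2 - 40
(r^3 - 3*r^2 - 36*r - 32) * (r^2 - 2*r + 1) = r^5 - 5*r^4 - 29*r^3 + 37*r^2 + 28*r - 32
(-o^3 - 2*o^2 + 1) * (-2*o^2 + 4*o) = 2*o^5 - 8*o^3 - 2*o^2 + 4*o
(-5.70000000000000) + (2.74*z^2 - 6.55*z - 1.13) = 2.74*z^2 - 6.55*z - 6.83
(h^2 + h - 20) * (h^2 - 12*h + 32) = h^4 - 11*h^3 + 272*h - 640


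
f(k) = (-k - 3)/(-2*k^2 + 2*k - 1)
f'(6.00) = -0.04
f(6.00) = 0.15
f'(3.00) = -0.28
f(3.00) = 0.46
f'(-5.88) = 0.00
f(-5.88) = -0.04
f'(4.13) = -0.11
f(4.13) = 0.27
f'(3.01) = -0.28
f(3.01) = 0.46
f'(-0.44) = 2.31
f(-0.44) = 1.13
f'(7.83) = -0.02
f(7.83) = 0.10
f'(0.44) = 5.18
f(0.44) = 6.78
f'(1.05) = -6.39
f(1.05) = 3.67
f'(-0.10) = 5.50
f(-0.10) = 2.38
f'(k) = (-k - 3)*(4*k - 2)/(-2*k^2 + 2*k - 1)^2 - 1/(-2*k^2 + 2*k - 1)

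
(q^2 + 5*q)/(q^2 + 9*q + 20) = q/(q + 4)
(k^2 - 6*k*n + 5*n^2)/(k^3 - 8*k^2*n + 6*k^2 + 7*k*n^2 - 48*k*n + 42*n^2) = (k - 5*n)/(k^2 - 7*k*n + 6*k - 42*n)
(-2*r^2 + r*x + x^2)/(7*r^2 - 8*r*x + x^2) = (2*r + x)/(-7*r + x)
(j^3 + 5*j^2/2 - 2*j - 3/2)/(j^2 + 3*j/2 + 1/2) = (j^2 + 2*j - 3)/(j + 1)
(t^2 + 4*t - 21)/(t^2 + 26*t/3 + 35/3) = 3*(t - 3)/(3*t + 5)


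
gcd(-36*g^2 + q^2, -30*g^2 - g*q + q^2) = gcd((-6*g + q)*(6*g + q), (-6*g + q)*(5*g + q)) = -6*g + q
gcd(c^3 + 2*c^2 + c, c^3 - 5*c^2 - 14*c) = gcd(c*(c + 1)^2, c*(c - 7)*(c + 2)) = c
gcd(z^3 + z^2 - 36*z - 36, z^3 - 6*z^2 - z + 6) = z^2 - 5*z - 6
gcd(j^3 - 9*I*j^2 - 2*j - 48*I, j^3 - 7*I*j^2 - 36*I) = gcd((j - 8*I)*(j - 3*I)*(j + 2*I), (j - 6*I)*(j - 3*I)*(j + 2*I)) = j^2 - I*j + 6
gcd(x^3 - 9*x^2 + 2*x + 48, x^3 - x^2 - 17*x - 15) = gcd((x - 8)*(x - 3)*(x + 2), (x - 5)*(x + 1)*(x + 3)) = 1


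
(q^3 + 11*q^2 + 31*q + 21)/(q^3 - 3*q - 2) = (q^2 + 10*q + 21)/(q^2 - q - 2)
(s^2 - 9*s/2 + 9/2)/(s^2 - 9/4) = 2*(s - 3)/(2*s + 3)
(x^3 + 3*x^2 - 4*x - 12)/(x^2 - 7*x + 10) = (x^2 + 5*x + 6)/(x - 5)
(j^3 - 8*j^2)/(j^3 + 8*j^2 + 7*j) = j*(j - 8)/(j^2 + 8*j + 7)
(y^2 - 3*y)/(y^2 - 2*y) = (y - 3)/(y - 2)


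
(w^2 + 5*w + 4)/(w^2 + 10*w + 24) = (w + 1)/(w + 6)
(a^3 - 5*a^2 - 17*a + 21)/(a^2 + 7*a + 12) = (a^2 - 8*a + 7)/(a + 4)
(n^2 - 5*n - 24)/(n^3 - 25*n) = (n^2 - 5*n - 24)/(n*(n^2 - 25))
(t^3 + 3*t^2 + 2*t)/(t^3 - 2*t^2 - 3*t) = (t + 2)/(t - 3)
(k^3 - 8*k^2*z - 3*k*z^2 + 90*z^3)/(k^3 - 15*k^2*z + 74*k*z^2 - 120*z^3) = (-k - 3*z)/(-k + 4*z)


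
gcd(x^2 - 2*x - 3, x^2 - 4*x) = 1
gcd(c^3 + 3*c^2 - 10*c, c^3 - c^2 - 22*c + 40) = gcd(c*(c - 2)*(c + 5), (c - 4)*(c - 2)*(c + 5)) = c^2 + 3*c - 10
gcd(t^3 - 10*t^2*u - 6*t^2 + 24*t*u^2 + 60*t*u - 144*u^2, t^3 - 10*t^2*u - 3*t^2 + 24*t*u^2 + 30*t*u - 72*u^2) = t^2 - 10*t*u + 24*u^2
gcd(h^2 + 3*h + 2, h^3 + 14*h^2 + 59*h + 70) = h + 2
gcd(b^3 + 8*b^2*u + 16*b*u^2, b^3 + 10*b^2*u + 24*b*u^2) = b^2 + 4*b*u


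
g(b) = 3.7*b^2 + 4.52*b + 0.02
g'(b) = 7.4*b + 4.52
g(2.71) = 39.44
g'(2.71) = 24.57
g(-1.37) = 0.77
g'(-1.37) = -5.62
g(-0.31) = -1.03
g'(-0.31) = 2.23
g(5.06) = 117.62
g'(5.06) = 41.96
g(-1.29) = 0.35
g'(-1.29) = -5.03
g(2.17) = 27.25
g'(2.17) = 20.58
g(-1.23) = 0.06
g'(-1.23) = -4.58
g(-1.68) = 2.87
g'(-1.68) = -7.91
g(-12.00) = 478.58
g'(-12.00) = -84.28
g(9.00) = 340.40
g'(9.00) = 71.12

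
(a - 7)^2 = a^2 - 14*a + 49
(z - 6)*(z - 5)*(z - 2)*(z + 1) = z^4 - 12*z^3 + 39*z^2 - 8*z - 60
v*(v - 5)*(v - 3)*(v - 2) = v^4 - 10*v^3 + 31*v^2 - 30*v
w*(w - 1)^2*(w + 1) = w^4 - w^3 - w^2 + w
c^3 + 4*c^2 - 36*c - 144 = (c - 6)*(c + 4)*(c + 6)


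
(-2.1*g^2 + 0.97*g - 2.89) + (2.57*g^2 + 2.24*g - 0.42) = 0.47*g^2 + 3.21*g - 3.31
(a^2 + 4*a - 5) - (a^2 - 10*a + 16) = 14*a - 21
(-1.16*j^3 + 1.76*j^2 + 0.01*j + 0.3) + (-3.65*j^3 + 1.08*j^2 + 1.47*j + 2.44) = -4.81*j^3 + 2.84*j^2 + 1.48*j + 2.74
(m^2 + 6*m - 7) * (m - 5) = m^3 + m^2 - 37*m + 35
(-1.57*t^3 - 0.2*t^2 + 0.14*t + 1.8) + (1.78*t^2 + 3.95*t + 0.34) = -1.57*t^3 + 1.58*t^2 + 4.09*t + 2.14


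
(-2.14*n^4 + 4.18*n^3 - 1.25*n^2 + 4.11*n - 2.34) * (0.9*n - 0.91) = -1.926*n^5 + 5.7094*n^4 - 4.9288*n^3 + 4.8365*n^2 - 5.8461*n + 2.1294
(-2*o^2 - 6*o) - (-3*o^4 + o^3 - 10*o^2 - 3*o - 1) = 3*o^4 - o^3 + 8*o^2 - 3*o + 1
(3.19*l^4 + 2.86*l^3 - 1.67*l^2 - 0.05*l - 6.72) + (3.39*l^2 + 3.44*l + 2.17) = 3.19*l^4 + 2.86*l^3 + 1.72*l^2 + 3.39*l - 4.55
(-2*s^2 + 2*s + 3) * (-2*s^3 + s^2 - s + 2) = 4*s^5 - 6*s^4 - 2*s^3 - 3*s^2 + s + 6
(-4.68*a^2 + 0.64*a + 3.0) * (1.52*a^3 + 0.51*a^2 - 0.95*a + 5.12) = -7.1136*a^5 - 1.414*a^4 + 9.3324*a^3 - 23.0396*a^2 + 0.426800000000001*a + 15.36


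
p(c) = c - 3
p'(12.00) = 1.00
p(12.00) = 9.00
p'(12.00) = 1.00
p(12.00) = 9.00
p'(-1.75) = 1.00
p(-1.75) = -4.75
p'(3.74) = 1.00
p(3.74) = 0.74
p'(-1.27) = 1.00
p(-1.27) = -4.27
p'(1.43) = 1.00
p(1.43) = -1.57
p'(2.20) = 1.00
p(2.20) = -0.80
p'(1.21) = 1.00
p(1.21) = -1.79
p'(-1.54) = 1.00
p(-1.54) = -4.54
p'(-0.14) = 1.00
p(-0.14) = -3.14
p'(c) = 1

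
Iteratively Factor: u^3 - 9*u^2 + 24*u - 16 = (u - 4)*(u^2 - 5*u + 4) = (u - 4)^2*(u - 1)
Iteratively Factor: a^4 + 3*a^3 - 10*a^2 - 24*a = (a)*(a^3 + 3*a^2 - 10*a - 24) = a*(a + 4)*(a^2 - a - 6) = a*(a - 3)*(a + 4)*(a + 2)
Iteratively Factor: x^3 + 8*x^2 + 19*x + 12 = (x + 1)*(x^2 + 7*x + 12) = (x + 1)*(x + 3)*(x + 4)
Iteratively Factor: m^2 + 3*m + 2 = (m + 2)*(m + 1)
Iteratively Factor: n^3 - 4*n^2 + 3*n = (n)*(n^2 - 4*n + 3) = n*(n - 3)*(n - 1)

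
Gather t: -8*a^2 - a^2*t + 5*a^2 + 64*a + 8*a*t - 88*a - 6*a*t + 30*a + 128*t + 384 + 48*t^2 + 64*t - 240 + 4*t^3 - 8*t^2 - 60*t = -3*a^2 + 6*a + 4*t^3 + 40*t^2 + t*(-a^2 + 2*a + 132) + 144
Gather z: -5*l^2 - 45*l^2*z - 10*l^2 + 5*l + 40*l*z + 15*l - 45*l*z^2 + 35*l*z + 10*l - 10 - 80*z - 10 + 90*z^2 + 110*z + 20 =-15*l^2 + 30*l + z^2*(90 - 45*l) + z*(-45*l^2 + 75*l + 30)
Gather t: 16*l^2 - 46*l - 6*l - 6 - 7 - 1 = 16*l^2 - 52*l - 14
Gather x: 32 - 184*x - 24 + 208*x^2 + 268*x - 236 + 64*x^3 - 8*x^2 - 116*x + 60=64*x^3 + 200*x^2 - 32*x - 168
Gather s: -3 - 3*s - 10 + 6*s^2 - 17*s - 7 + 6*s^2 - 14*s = 12*s^2 - 34*s - 20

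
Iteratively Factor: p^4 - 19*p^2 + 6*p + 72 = (p + 2)*(p^3 - 2*p^2 - 15*p + 36) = (p + 2)*(p + 4)*(p^2 - 6*p + 9) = (p - 3)*(p + 2)*(p + 4)*(p - 3)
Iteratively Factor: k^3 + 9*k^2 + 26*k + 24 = (k + 2)*(k^2 + 7*k + 12) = (k + 2)*(k + 3)*(k + 4)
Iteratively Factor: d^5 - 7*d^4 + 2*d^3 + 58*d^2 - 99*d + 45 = (d - 1)*(d^4 - 6*d^3 - 4*d^2 + 54*d - 45) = (d - 1)*(d + 3)*(d^3 - 9*d^2 + 23*d - 15) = (d - 3)*(d - 1)*(d + 3)*(d^2 - 6*d + 5) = (d - 3)*(d - 1)^2*(d + 3)*(d - 5)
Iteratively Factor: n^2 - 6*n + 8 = (n - 4)*(n - 2)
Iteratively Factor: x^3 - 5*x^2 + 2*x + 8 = (x + 1)*(x^2 - 6*x + 8) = (x - 4)*(x + 1)*(x - 2)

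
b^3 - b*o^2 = b*(b - o)*(b + o)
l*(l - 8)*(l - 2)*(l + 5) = l^4 - 5*l^3 - 34*l^2 + 80*l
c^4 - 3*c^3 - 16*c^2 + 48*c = c*(c - 4)*(c - 3)*(c + 4)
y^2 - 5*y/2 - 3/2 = (y - 3)*(y + 1/2)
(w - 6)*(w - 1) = w^2 - 7*w + 6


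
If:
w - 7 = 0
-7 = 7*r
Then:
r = -1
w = 7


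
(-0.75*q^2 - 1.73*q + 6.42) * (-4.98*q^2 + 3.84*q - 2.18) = 3.735*q^4 + 5.7354*q^3 - 36.9798*q^2 + 28.4242*q - 13.9956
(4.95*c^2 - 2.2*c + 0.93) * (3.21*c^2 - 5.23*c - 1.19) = 15.8895*c^4 - 32.9505*c^3 + 8.6008*c^2 - 2.2459*c - 1.1067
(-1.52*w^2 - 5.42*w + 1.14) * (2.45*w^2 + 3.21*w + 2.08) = -3.724*w^4 - 18.1582*w^3 - 17.7668*w^2 - 7.6142*w + 2.3712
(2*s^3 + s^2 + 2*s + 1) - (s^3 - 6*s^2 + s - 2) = s^3 + 7*s^2 + s + 3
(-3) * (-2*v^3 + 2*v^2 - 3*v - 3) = 6*v^3 - 6*v^2 + 9*v + 9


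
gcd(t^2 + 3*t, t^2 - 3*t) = t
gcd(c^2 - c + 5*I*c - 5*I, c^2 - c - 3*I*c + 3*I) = c - 1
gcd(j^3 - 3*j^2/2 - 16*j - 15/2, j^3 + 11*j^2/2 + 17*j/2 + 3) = j^2 + 7*j/2 + 3/2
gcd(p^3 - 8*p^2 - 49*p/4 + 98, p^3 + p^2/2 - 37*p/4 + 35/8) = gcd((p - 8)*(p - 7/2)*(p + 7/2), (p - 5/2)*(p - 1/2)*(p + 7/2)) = p + 7/2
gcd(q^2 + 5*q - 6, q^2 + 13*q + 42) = q + 6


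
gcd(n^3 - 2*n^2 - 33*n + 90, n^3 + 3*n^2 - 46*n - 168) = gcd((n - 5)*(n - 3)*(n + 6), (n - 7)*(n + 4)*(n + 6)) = n + 6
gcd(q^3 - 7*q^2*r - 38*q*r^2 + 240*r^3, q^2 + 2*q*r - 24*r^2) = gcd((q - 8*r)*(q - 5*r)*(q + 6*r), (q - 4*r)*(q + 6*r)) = q + 6*r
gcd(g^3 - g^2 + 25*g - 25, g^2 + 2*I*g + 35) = g - 5*I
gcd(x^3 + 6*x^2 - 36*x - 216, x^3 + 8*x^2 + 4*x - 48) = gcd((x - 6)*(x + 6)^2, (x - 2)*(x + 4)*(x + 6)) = x + 6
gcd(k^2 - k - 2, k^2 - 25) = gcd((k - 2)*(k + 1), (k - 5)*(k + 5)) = 1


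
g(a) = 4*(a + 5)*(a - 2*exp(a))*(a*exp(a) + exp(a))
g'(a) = 4*(1 - 2*exp(a))*(a + 5)*(a*exp(a) + exp(a)) + 4*(a + 5)*(a - 2*exp(a))*(a*exp(a) + 2*exp(a)) + 4*(a - 2*exp(a))*(a*exp(a) + exp(a))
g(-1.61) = 3.32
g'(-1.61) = -2.14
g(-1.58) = 3.26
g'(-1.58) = -2.37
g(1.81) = -4869.39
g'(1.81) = -12565.55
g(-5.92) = -0.29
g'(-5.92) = 0.13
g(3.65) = -453736.72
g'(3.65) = -1073910.34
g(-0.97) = -0.32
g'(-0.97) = -10.91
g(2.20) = -13183.18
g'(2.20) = -33315.21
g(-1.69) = 3.47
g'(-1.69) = -1.57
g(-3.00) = 2.47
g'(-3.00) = 1.75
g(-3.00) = 2.47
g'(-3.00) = 1.75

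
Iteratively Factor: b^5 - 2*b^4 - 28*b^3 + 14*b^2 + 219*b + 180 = (b - 5)*(b^4 + 3*b^3 - 13*b^2 - 51*b - 36) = (b - 5)*(b + 3)*(b^3 - 13*b - 12) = (b - 5)*(b - 4)*(b + 3)*(b^2 + 4*b + 3) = (b - 5)*(b - 4)*(b + 1)*(b + 3)*(b + 3)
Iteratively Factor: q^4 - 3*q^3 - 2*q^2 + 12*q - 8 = (q - 2)*(q^3 - q^2 - 4*q + 4) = (q - 2)*(q + 2)*(q^2 - 3*q + 2) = (q - 2)^2*(q + 2)*(q - 1)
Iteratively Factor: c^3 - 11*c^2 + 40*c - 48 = (c - 4)*(c^2 - 7*c + 12) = (c - 4)^2*(c - 3)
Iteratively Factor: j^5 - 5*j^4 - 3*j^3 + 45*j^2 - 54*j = (j - 3)*(j^4 - 2*j^3 - 9*j^2 + 18*j) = j*(j - 3)*(j^3 - 2*j^2 - 9*j + 18) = j*(j - 3)^2*(j^2 + j - 6) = j*(j - 3)^2*(j + 3)*(j - 2)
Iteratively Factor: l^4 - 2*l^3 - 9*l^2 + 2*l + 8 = (l - 1)*(l^3 - l^2 - 10*l - 8) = (l - 1)*(l + 2)*(l^2 - 3*l - 4) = (l - 1)*(l + 1)*(l + 2)*(l - 4)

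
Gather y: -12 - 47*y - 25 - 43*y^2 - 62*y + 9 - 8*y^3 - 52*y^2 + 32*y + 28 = -8*y^3 - 95*y^2 - 77*y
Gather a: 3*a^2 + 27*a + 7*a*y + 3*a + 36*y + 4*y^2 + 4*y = 3*a^2 + a*(7*y + 30) + 4*y^2 + 40*y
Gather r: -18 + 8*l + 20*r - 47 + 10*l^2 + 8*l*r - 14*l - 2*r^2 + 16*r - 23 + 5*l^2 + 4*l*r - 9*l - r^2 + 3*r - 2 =15*l^2 - 15*l - 3*r^2 + r*(12*l + 39) - 90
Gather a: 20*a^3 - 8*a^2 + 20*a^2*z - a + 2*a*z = 20*a^3 + a^2*(20*z - 8) + a*(2*z - 1)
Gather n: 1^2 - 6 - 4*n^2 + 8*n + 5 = -4*n^2 + 8*n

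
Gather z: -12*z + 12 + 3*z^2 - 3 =3*z^2 - 12*z + 9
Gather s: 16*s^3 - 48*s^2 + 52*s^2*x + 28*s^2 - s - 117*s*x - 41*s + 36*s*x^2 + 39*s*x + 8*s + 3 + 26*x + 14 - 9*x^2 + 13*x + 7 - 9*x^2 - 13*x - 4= 16*s^3 + s^2*(52*x - 20) + s*(36*x^2 - 78*x - 34) - 18*x^2 + 26*x + 20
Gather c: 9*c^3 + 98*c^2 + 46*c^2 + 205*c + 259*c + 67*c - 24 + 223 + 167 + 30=9*c^3 + 144*c^2 + 531*c + 396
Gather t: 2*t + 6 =2*t + 6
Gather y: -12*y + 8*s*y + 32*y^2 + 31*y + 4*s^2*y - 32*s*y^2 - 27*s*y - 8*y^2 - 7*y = y^2*(24 - 32*s) + y*(4*s^2 - 19*s + 12)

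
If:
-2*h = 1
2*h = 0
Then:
No Solution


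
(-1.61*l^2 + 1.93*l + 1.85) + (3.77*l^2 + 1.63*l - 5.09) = 2.16*l^2 + 3.56*l - 3.24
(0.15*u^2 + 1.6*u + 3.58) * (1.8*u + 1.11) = 0.27*u^3 + 3.0465*u^2 + 8.22*u + 3.9738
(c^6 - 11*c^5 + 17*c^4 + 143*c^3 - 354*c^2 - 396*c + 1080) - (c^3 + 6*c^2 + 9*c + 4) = c^6 - 11*c^5 + 17*c^4 + 142*c^3 - 360*c^2 - 405*c + 1076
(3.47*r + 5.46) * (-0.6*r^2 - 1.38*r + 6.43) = -2.082*r^3 - 8.0646*r^2 + 14.7773*r + 35.1078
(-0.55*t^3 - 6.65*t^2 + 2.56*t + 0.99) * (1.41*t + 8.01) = -0.7755*t^4 - 13.782*t^3 - 49.6569*t^2 + 21.9015*t + 7.9299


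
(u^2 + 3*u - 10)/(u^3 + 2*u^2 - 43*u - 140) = (u - 2)/(u^2 - 3*u - 28)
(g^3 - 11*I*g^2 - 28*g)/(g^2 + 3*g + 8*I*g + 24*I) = g*(g^2 - 11*I*g - 28)/(g^2 + g*(3 + 8*I) + 24*I)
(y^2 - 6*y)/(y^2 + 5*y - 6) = y*(y - 6)/(y^2 + 5*y - 6)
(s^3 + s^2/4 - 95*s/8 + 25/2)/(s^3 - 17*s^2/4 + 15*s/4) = (s^2 + 3*s/2 - 10)/(s*(s - 3))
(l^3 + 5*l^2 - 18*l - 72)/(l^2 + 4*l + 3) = (l^2 + 2*l - 24)/(l + 1)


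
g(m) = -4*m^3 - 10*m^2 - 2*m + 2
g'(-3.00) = -50.00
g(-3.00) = 26.00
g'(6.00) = -554.00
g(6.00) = -1234.00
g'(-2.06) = -11.72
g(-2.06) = -1.35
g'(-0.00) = -2.00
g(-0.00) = 2.00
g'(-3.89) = -105.79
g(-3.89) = 93.91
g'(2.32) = -112.99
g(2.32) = -106.41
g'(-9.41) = -876.38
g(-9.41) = 2468.29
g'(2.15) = -100.47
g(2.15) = -88.28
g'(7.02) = -733.76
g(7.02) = -1888.64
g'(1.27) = -46.75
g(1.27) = -24.86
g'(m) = -12*m^2 - 20*m - 2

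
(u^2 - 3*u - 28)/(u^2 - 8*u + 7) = (u + 4)/(u - 1)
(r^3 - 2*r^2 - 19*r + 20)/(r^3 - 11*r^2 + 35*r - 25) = (r + 4)/(r - 5)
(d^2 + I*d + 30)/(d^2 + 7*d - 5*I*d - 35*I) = (d + 6*I)/(d + 7)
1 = 1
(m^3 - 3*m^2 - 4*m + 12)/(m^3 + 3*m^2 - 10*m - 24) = (m - 2)/(m + 4)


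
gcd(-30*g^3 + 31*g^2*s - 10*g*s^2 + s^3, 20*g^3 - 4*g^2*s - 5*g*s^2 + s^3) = 10*g^2 - 7*g*s + s^2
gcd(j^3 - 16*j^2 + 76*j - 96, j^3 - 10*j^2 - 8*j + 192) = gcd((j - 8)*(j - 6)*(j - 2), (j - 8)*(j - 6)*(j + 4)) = j^2 - 14*j + 48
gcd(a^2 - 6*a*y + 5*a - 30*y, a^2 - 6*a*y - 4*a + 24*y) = -a + 6*y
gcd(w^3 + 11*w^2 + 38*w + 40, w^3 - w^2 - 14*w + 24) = w + 4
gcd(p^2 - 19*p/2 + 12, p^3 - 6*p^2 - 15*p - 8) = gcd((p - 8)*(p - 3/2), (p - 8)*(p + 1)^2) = p - 8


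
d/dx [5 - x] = -1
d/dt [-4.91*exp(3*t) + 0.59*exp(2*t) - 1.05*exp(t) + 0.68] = (-14.73*exp(2*t) + 1.18*exp(t) - 1.05)*exp(t)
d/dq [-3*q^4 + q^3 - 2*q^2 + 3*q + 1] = -12*q^3 + 3*q^2 - 4*q + 3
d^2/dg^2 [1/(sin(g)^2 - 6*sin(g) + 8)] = 2*(-2*sin(g)^4 + 9*sin(g)^3 + sin(g)^2 - 42*sin(g) + 28)/(sin(g)^2 - 6*sin(g) + 8)^3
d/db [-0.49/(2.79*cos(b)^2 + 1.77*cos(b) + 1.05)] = -(2.7342*cos(b) + 0.8673)*sin(b)/(2.79*cos(b)^2 + 1.77*cos(b) + 1.05)^2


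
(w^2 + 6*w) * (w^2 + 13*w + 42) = w^4 + 19*w^3 + 120*w^2 + 252*w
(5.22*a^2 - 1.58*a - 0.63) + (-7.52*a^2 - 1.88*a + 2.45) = -2.3*a^2 - 3.46*a + 1.82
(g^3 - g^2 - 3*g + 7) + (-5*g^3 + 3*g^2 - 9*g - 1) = -4*g^3 + 2*g^2 - 12*g + 6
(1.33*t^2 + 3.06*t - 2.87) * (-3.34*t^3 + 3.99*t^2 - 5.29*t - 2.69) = -4.4422*t^5 - 4.9137*t^4 + 14.7595*t^3 - 31.2164*t^2 + 6.9509*t + 7.7203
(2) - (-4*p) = 4*p + 2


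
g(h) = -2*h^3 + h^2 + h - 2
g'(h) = -6*h^2 + 2*h + 1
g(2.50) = -24.50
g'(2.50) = -31.50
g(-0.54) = -1.93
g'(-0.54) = -1.83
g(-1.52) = 5.81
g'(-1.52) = -15.90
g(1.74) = -7.77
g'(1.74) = -13.69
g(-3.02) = 59.19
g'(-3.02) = -59.76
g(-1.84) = 12.00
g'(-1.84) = -22.99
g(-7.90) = 1038.59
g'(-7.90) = -389.26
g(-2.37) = 27.87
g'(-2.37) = -37.44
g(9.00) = -1370.00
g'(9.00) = -467.00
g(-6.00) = 460.00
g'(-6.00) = -227.00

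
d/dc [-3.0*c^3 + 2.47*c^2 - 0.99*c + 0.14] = -9.0*c^2 + 4.94*c - 0.99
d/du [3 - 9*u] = -9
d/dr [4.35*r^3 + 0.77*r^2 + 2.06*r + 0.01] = 13.05*r^2 + 1.54*r + 2.06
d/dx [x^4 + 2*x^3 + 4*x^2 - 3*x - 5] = 4*x^3 + 6*x^2 + 8*x - 3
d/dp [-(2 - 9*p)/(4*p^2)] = (4 - 9*p)/(4*p^3)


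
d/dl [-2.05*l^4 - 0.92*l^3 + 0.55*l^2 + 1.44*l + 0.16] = -8.2*l^3 - 2.76*l^2 + 1.1*l + 1.44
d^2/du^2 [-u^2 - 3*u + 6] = -2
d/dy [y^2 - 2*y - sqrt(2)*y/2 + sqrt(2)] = 2*y - 2 - sqrt(2)/2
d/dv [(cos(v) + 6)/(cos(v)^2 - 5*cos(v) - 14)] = (cos(v)^2 + 12*cos(v) - 16)*sin(v)/(sin(v)^2 + 5*cos(v) + 13)^2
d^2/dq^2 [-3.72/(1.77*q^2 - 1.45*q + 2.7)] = (23.308776*q^2 - 19.09476*q - 3.72*(3.54*q - 1.45)*(7.08*q - 2.9) + 35.55576)/(1.77*q^2 - 1.45*q + 2.7)^3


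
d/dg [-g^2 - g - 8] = -2*g - 1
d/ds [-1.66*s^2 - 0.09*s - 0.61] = -3.32*s - 0.09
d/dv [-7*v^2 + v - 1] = 1 - 14*v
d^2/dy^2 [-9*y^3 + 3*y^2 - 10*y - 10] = 6 - 54*y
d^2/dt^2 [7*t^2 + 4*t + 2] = 14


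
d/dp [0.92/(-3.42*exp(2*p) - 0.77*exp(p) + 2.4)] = (6.2928*exp(p) + 0.7084)*exp(p)/(3.42*exp(2*p) + 0.77*exp(p) - 2.4)^2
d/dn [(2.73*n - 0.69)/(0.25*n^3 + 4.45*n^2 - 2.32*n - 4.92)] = (-1.365*n^3 - 11.631*n^2 + 6.141*n - 15.0324)/(0.0625*n^6 + 2.225*n^5 + 18.6425*n^4 - 23.108*n^3 - 38.4056*n^2 + 22.8288*n + 24.2064)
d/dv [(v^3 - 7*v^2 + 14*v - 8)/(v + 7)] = 2*(v^3 + 7*v^2 - 49*v + 53)/(v^2 + 14*v + 49)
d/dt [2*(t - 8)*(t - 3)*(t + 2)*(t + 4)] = 8*t^3 - 30*t^2 - 136*t + 112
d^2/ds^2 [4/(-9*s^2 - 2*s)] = 8*(9*s*(9*s + 2) - 4*(9*s + 1)^2)/(s^3*(9*s + 2)^3)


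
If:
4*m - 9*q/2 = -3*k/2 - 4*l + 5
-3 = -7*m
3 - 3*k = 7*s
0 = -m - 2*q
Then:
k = 1 - 7*s/3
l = 7*s/8 + 23/112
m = 3/7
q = -3/14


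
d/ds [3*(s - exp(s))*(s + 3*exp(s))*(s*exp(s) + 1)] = 3*(1 - exp(s))*(s + 3*exp(s))*(s*exp(s) + 1) + 3*(s + 1)*(s - exp(s))*(s + 3*exp(s))*exp(s) + 3*(s - exp(s))*(s*exp(s) + 1)*(3*exp(s) + 1)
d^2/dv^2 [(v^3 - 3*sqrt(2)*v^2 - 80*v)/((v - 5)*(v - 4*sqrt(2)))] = 2*(-47*v^3 + 5*sqrt(2)*v^3 - 300*sqrt(2)*v^2 - 120*v^2 + 2400*v + 4800*sqrt(2)*v - 10400*sqrt(2) - 12800)/(v^6 - 12*sqrt(2)*v^5 - 15*v^5 + 171*v^4 + 180*sqrt(2)*v^4 - 1565*v^3 - 1028*sqrt(2)*v^3 + 3420*sqrt(2)*v^2 + 7200*v^2 - 9600*sqrt(2)*v - 12000*v + 16000*sqrt(2))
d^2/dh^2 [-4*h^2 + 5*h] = -8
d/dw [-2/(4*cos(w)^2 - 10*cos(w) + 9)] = 4*(5 - 4*cos(w))*sin(w)/(4*cos(w)^2 - 10*cos(w) + 9)^2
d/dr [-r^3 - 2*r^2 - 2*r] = -3*r^2 - 4*r - 2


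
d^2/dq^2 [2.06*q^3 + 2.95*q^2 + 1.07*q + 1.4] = 12.36*q + 5.9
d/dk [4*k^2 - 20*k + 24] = 8*k - 20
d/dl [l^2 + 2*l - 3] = 2*l + 2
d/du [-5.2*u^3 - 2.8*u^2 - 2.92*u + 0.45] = -15.6*u^2 - 5.6*u - 2.92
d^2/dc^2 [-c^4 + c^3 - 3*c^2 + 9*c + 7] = -12*c^2 + 6*c - 6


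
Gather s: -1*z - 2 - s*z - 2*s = s*(-z - 2) - z - 2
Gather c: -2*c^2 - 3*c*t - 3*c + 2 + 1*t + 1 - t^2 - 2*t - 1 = -2*c^2 + c*(-3*t - 3) - t^2 - t + 2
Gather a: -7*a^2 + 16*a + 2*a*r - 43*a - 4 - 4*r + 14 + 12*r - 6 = -7*a^2 + a*(2*r - 27) + 8*r + 4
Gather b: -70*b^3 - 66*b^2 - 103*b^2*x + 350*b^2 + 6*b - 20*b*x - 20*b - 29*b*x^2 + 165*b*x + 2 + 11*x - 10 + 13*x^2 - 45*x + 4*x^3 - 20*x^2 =-70*b^3 + b^2*(284 - 103*x) + b*(-29*x^2 + 145*x - 14) + 4*x^3 - 7*x^2 - 34*x - 8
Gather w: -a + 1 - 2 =-a - 1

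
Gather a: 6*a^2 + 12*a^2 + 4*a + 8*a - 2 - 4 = 18*a^2 + 12*a - 6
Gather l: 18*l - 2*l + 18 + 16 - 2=16*l + 32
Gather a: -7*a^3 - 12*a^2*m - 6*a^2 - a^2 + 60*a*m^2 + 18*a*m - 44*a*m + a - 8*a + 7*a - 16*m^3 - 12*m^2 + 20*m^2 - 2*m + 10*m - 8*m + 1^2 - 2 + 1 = -7*a^3 + a^2*(-12*m - 7) + a*(60*m^2 - 26*m) - 16*m^3 + 8*m^2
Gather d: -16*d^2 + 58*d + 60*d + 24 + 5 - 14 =-16*d^2 + 118*d + 15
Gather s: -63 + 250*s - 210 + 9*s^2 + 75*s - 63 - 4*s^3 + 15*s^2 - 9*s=-4*s^3 + 24*s^2 + 316*s - 336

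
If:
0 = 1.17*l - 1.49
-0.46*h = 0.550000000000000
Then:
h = -1.20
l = 1.27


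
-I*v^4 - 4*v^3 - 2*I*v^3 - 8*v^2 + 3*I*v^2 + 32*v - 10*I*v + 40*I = (v - 2)*(v + 4)*(v - 5*I)*(-I*v + 1)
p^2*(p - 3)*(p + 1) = p^4 - 2*p^3 - 3*p^2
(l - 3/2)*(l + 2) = l^2 + l/2 - 3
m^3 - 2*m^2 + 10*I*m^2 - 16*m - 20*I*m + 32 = (m - 2)*(m + 2*I)*(m + 8*I)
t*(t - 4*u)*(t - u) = t^3 - 5*t^2*u + 4*t*u^2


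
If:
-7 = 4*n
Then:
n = -7/4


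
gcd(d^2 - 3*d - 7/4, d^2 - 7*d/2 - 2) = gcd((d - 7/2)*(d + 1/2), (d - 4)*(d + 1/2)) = d + 1/2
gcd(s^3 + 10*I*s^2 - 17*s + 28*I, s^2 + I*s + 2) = s - I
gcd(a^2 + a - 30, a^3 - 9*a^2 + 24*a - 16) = 1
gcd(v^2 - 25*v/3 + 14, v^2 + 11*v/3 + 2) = 1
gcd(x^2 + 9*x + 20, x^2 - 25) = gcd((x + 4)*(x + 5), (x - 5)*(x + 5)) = x + 5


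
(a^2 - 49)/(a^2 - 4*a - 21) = (a + 7)/(a + 3)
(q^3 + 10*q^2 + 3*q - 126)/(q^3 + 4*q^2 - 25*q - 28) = (q^2 + 3*q - 18)/(q^2 - 3*q - 4)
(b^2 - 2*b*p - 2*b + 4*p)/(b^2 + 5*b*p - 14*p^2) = (b - 2)/(b + 7*p)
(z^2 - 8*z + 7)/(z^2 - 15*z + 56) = (z - 1)/(z - 8)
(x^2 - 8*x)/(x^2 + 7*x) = (x - 8)/(x + 7)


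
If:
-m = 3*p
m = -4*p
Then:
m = 0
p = 0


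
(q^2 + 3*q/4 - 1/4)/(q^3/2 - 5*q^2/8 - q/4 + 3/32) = 8*(q + 1)/(4*q^2 - 4*q - 3)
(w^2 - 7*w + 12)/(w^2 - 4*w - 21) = (-w^2 + 7*w - 12)/(-w^2 + 4*w + 21)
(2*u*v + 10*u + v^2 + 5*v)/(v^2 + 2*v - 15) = (2*u + v)/(v - 3)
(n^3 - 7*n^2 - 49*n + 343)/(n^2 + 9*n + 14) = (n^2 - 14*n + 49)/(n + 2)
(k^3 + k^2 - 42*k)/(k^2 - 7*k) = (k^2 + k - 42)/(k - 7)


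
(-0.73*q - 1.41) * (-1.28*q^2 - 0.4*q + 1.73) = 0.9344*q^3 + 2.0968*q^2 - 0.6989*q - 2.4393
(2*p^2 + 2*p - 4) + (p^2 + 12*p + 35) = 3*p^2 + 14*p + 31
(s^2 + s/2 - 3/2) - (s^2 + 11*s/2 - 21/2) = 9 - 5*s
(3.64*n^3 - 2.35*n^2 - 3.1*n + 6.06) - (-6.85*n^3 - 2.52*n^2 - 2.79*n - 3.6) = 10.49*n^3 + 0.17*n^2 - 0.31*n + 9.66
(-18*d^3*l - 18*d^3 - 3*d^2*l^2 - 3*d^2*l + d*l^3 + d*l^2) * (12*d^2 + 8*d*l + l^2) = -216*d^5*l - 216*d^5 - 180*d^4*l^2 - 180*d^4*l - 30*d^3*l^3 - 30*d^3*l^2 + 5*d^2*l^4 + 5*d^2*l^3 + d*l^5 + d*l^4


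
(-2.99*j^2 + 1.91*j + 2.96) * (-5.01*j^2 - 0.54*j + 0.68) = 14.9799*j^4 - 7.9545*j^3 - 17.8942*j^2 - 0.2996*j + 2.0128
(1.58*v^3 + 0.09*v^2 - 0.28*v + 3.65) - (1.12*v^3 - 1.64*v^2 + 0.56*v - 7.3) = 0.46*v^3 + 1.73*v^2 - 0.84*v + 10.95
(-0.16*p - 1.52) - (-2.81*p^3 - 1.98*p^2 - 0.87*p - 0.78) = 2.81*p^3 + 1.98*p^2 + 0.71*p - 0.74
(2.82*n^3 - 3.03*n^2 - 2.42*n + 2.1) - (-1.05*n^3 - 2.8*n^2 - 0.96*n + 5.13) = 3.87*n^3 - 0.23*n^2 - 1.46*n - 3.03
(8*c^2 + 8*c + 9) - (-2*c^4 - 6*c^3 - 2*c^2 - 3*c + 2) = 2*c^4 + 6*c^3 + 10*c^2 + 11*c + 7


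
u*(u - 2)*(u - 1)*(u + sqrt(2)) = u^4 - 3*u^3 + sqrt(2)*u^3 - 3*sqrt(2)*u^2 + 2*u^2 + 2*sqrt(2)*u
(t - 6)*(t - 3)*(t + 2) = t^3 - 7*t^2 + 36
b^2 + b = b*(b + 1)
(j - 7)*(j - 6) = j^2 - 13*j + 42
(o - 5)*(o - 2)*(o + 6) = o^3 - o^2 - 32*o + 60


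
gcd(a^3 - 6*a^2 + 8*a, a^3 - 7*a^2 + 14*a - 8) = a^2 - 6*a + 8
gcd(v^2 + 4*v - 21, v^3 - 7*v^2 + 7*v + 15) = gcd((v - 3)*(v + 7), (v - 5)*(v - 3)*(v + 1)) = v - 3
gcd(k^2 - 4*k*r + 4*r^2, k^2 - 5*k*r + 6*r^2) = -k + 2*r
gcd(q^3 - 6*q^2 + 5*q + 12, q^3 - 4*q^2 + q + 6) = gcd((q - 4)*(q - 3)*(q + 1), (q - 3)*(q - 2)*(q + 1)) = q^2 - 2*q - 3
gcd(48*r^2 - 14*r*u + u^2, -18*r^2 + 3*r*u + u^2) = 1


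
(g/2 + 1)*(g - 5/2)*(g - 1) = g^3/2 - 3*g^2/4 - 9*g/4 + 5/2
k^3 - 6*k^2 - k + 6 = (k - 6)*(k - 1)*(k + 1)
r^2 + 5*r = r*(r + 5)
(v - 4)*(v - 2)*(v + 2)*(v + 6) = v^4 + 2*v^3 - 28*v^2 - 8*v + 96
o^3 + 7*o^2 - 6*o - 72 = (o - 3)*(o + 4)*(o + 6)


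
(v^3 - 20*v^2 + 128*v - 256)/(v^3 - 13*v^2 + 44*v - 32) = (v - 8)/(v - 1)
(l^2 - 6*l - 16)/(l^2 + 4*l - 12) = (l^2 - 6*l - 16)/(l^2 + 4*l - 12)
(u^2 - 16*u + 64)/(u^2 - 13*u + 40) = (u - 8)/(u - 5)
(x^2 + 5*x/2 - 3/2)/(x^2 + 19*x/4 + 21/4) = 2*(2*x - 1)/(4*x + 7)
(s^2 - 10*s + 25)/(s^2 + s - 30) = (s - 5)/(s + 6)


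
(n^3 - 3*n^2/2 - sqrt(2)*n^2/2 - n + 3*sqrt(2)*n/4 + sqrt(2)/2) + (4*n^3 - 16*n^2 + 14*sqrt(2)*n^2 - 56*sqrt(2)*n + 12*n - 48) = 5*n^3 - 35*n^2/2 + 27*sqrt(2)*n^2/2 - 221*sqrt(2)*n/4 + 11*n - 48 + sqrt(2)/2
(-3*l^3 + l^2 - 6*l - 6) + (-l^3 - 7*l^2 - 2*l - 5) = -4*l^3 - 6*l^2 - 8*l - 11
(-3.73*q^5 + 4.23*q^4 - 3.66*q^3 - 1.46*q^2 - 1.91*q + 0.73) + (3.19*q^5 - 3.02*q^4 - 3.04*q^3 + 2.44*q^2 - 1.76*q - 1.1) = -0.54*q^5 + 1.21*q^4 - 6.7*q^3 + 0.98*q^2 - 3.67*q - 0.37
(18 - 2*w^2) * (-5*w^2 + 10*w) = 10*w^4 - 20*w^3 - 90*w^2 + 180*w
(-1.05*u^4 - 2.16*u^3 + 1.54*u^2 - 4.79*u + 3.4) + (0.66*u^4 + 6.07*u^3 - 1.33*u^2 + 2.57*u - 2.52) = -0.39*u^4 + 3.91*u^3 + 0.21*u^2 - 2.22*u + 0.88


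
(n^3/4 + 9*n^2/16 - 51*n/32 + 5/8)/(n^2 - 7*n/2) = (8*n^3 + 18*n^2 - 51*n + 20)/(16*n*(2*n - 7))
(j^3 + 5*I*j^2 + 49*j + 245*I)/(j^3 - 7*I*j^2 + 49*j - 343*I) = (j + 5*I)/(j - 7*I)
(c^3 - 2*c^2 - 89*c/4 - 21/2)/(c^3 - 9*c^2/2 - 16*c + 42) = (c + 1/2)/(c - 2)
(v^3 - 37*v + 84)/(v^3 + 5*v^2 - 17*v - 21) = (v - 4)/(v + 1)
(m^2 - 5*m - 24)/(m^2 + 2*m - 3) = (m - 8)/(m - 1)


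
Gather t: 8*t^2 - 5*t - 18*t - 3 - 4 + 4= 8*t^2 - 23*t - 3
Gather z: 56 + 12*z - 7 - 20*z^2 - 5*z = -20*z^2 + 7*z + 49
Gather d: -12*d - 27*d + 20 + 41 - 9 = 52 - 39*d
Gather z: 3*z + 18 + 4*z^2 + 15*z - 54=4*z^2 + 18*z - 36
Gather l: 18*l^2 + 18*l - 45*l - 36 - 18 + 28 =18*l^2 - 27*l - 26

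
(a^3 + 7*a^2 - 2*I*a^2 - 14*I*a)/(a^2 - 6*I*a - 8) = a*(a + 7)/(a - 4*I)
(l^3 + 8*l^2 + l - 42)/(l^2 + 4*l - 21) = (l^2 + l - 6)/(l - 3)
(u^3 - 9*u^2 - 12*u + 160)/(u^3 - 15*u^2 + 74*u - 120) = (u^2 - 4*u - 32)/(u^2 - 10*u + 24)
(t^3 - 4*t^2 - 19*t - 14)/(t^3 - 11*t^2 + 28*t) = (t^2 + 3*t + 2)/(t*(t - 4))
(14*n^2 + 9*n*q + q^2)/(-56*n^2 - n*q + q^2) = (2*n + q)/(-8*n + q)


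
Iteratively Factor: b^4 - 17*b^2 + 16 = (b + 1)*(b^3 - b^2 - 16*b + 16) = (b + 1)*(b + 4)*(b^2 - 5*b + 4) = (b - 4)*(b + 1)*(b + 4)*(b - 1)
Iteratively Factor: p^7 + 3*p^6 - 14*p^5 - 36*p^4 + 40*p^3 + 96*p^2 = (p + 2)*(p^6 + p^5 - 16*p^4 - 4*p^3 + 48*p^2) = (p - 2)*(p + 2)*(p^5 + 3*p^4 - 10*p^3 - 24*p^2) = p*(p - 2)*(p + 2)*(p^4 + 3*p^3 - 10*p^2 - 24*p) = p*(p - 2)*(p + 2)*(p + 4)*(p^3 - p^2 - 6*p) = p*(p - 3)*(p - 2)*(p + 2)*(p + 4)*(p^2 + 2*p) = p*(p - 3)*(p - 2)*(p + 2)^2*(p + 4)*(p)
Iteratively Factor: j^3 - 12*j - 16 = (j - 4)*(j^2 + 4*j + 4) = (j - 4)*(j + 2)*(j + 2)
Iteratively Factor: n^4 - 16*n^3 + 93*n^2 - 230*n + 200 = (n - 5)*(n^3 - 11*n^2 + 38*n - 40) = (n - 5)*(n - 4)*(n^2 - 7*n + 10) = (n - 5)*(n - 4)*(n - 2)*(n - 5)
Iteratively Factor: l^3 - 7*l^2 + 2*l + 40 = (l + 2)*(l^2 - 9*l + 20) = (l - 5)*(l + 2)*(l - 4)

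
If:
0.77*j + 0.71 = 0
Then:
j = -0.92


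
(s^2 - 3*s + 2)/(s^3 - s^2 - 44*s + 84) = (s - 1)/(s^2 + s - 42)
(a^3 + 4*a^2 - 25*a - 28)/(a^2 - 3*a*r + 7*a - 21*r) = (-a^2 + 3*a + 4)/(-a + 3*r)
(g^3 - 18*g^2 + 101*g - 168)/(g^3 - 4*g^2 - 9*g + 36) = (g^2 - 15*g + 56)/(g^2 - g - 12)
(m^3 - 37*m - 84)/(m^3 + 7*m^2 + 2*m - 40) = (m^2 - 4*m - 21)/(m^2 + 3*m - 10)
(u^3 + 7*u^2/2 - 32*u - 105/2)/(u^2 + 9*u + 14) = (2*u^2 - 7*u - 15)/(2*(u + 2))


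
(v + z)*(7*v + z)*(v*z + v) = 7*v^3*z + 7*v^3 + 8*v^2*z^2 + 8*v^2*z + v*z^3 + v*z^2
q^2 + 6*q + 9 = (q + 3)^2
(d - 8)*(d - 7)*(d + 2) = d^3 - 13*d^2 + 26*d + 112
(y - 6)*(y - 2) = y^2 - 8*y + 12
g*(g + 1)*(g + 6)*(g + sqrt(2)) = g^4 + sqrt(2)*g^3 + 7*g^3 + 6*g^2 + 7*sqrt(2)*g^2 + 6*sqrt(2)*g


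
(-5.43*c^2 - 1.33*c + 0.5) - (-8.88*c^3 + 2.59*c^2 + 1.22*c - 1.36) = 8.88*c^3 - 8.02*c^2 - 2.55*c + 1.86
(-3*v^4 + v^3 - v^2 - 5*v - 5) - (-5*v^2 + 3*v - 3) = -3*v^4 + v^3 + 4*v^2 - 8*v - 2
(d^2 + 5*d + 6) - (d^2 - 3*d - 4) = 8*d + 10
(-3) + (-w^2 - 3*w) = -w^2 - 3*w - 3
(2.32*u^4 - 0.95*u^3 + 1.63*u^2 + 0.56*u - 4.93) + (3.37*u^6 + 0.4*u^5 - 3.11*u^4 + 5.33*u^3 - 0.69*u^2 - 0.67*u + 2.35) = 3.37*u^6 + 0.4*u^5 - 0.79*u^4 + 4.38*u^3 + 0.94*u^2 - 0.11*u - 2.58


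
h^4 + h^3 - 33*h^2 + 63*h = h*(h - 3)^2*(h + 7)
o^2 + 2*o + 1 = (o + 1)^2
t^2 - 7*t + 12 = (t - 4)*(t - 3)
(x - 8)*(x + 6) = x^2 - 2*x - 48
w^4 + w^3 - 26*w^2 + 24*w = w*(w - 4)*(w - 1)*(w + 6)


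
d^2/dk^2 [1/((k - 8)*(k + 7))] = 2*((k - 8)^2 + (k - 8)*(k + 7) + (k + 7)^2)/((k - 8)^3*(k + 7)^3)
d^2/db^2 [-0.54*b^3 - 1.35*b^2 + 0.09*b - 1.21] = -3.24*b - 2.7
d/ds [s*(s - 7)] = 2*s - 7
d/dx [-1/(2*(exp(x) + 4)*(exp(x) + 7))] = (exp(x) + 11/2)*exp(x)/((exp(x) + 4)^2*(exp(x) + 7)^2)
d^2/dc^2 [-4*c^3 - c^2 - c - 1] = -24*c - 2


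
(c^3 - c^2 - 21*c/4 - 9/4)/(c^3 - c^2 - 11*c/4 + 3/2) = (2*c^2 - 5*c - 3)/(2*c^2 - 5*c + 2)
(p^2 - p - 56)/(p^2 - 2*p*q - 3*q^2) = (-p^2 + p + 56)/(-p^2 + 2*p*q + 3*q^2)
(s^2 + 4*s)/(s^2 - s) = (s + 4)/(s - 1)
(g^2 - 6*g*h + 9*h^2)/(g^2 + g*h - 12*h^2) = (g - 3*h)/(g + 4*h)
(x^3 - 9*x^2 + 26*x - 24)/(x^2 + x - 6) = (x^2 - 7*x + 12)/(x + 3)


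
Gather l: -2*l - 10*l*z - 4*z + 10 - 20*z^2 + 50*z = l*(-10*z - 2) - 20*z^2 + 46*z + 10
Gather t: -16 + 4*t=4*t - 16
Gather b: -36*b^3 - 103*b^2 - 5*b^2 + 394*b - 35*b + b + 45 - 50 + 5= -36*b^3 - 108*b^2 + 360*b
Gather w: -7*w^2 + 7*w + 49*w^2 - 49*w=42*w^2 - 42*w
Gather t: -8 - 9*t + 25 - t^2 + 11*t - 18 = -t^2 + 2*t - 1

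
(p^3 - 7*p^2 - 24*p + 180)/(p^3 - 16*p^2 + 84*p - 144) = (p + 5)/(p - 4)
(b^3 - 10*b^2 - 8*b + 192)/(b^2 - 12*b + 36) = (b^2 - 4*b - 32)/(b - 6)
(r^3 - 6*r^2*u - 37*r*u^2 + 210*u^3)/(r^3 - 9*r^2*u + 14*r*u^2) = (r^2 + r*u - 30*u^2)/(r*(r - 2*u))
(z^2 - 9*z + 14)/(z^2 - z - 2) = (z - 7)/(z + 1)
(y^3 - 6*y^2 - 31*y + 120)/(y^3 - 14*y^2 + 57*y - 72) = (y + 5)/(y - 3)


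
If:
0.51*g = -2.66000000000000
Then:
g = -5.22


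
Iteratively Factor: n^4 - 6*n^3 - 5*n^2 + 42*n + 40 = (n + 2)*(n^3 - 8*n^2 + 11*n + 20) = (n - 5)*(n + 2)*(n^2 - 3*n - 4) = (n - 5)*(n - 4)*(n + 2)*(n + 1)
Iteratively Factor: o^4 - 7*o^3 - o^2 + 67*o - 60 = (o - 1)*(o^3 - 6*o^2 - 7*o + 60) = (o - 4)*(o - 1)*(o^2 - 2*o - 15) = (o - 5)*(o - 4)*(o - 1)*(o + 3)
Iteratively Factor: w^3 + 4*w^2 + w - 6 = (w + 2)*(w^2 + 2*w - 3) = (w - 1)*(w + 2)*(w + 3)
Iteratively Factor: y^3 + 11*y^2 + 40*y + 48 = (y + 4)*(y^2 + 7*y + 12) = (y + 4)^2*(y + 3)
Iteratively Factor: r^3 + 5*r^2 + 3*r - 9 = (r + 3)*(r^2 + 2*r - 3) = (r - 1)*(r + 3)*(r + 3)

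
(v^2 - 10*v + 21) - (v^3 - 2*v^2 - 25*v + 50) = -v^3 + 3*v^2 + 15*v - 29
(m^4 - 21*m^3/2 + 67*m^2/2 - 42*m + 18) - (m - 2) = m^4 - 21*m^3/2 + 67*m^2/2 - 43*m + 20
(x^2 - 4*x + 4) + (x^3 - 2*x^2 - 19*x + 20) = x^3 - x^2 - 23*x + 24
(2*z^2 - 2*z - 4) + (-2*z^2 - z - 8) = -3*z - 12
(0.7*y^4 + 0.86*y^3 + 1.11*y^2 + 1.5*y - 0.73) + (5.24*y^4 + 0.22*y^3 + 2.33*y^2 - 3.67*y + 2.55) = 5.94*y^4 + 1.08*y^3 + 3.44*y^2 - 2.17*y + 1.82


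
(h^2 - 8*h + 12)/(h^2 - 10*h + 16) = (h - 6)/(h - 8)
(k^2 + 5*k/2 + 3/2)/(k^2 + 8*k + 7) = (k + 3/2)/(k + 7)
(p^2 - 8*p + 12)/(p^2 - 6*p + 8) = (p - 6)/(p - 4)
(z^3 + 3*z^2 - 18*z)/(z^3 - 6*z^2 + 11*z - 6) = z*(z + 6)/(z^2 - 3*z + 2)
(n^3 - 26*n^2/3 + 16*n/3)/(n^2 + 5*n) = (3*n^2 - 26*n + 16)/(3*(n + 5))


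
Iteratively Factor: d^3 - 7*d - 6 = (d + 1)*(d^2 - d - 6) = (d - 3)*(d + 1)*(d + 2)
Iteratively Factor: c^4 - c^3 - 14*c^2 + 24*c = (c)*(c^3 - c^2 - 14*c + 24) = c*(c + 4)*(c^2 - 5*c + 6) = c*(c - 2)*(c + 4)*(c - 3)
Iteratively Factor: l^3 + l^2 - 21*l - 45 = (l + 3)*(l^2 - 2*l - 15) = (l - 5)*(l + 3)*(l + 3)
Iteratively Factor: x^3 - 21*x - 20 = (x + 1)*(x^2 - x - 20) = (x + 1)*(x + 4)*(x - 5)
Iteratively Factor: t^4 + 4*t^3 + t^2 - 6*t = (t + 2)*(t^3 + 2*t^2 - 3*t) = (t - 1)*(t + 2)*(t^2 + 3*t) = t*(t - 1)*(t + 2)*(t + 3)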